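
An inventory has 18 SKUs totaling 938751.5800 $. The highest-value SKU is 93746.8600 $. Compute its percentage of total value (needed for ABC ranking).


Top item = 93746.8600
Total = 938751.5800
Percentage = 93746.8600 / 938751.5800 * 100 = 9.9863

9.9863%


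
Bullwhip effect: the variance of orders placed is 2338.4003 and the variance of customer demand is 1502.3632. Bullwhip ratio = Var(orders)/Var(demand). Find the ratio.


BW = 2338.4003 / 1502.3632 = 1.5565

1.5565


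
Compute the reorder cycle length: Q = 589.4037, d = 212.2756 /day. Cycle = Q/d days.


Cycle = 589.4037 / 212.2756 = 2.7766

2.7766 days


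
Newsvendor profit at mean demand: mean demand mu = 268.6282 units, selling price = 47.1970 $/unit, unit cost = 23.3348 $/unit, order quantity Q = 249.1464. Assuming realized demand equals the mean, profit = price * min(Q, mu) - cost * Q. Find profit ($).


Sales at mu = min(249.1464, 268.6282) = 249.1464
Revenue = 47.1970 * 249.1464 = 11758.9626
Total cost = 23.3348 * 249.1464 = 5813.7814
Profit = 11758.9626 - 5813.7814 = 5945.1812

5945.1812 $


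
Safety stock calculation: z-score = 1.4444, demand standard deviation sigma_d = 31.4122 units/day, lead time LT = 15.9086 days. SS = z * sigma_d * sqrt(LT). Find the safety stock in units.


sqrt(LT) = sqrt(15.9086) = 3.9886
SS = 1.4444 * 31.4122 * 3.9886 = 180.9680

180.9680 units


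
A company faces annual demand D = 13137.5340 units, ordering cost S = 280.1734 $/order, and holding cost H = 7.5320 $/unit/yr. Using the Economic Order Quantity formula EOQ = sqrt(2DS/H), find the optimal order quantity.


2*D*S = 2 * 13137.5340 * 280.1734 = 7361575.1368
2*D*S/H = 977373.2258
EOQ = sqrt(977373.2258) = 988.6219

988.6219 units


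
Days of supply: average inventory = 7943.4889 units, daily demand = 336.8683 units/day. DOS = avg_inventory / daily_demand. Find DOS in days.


DOS = 7943.4889 / 336.8683 = 23.5804

23.5804 days


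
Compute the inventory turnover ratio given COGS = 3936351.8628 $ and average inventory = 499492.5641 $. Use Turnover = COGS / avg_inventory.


Turnover = 3936351.8628 / 499492.5641 = 7.8807

7.8807


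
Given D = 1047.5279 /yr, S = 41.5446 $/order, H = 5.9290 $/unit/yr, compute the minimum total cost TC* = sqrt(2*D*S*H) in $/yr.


2*D*S*H = 516049.8150
TC* = sqrt(516049.8150) = 718.3661

718.3661 $/yr


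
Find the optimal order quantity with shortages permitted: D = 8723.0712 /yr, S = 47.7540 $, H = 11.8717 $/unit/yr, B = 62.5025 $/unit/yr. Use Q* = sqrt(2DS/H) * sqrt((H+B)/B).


sqrt(2DS/H) = 264.9099
sqrt((H+B)/B) = 1.0908
Q* = 264.9099 * 1.0908 = 288.9752

288.9752 units


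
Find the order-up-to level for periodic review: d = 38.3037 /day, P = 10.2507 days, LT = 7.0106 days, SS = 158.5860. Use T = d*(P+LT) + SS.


P + LT = 17.2613
d*(P+LT) = 38.3037 * 17.2613 = 661.1717
T = 661.1717 + 158.5860 = 819.7577

819.7577 units


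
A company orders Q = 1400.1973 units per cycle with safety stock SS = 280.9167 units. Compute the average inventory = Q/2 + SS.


Q/2 = 700.0987
Avg = 700.0987 + 280.9167 = 981.0154

981.0154 units


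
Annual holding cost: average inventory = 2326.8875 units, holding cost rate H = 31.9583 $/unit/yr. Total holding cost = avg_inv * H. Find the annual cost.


Cost = 2326.8875 * 31.9583 = 74363.3688

74363.3688 $/yr


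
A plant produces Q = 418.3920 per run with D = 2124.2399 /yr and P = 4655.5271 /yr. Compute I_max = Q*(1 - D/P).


D/P = 0.4563
1 - D/P = 0.5437
I_max = 418.3920 * 0.5437 = 227.4867

227.4867 units


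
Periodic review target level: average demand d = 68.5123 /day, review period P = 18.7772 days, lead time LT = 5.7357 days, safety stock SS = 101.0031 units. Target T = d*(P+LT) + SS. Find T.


P + LT = 24.5129
d*(P+LT) = 68.5123 * 24.5129 = 1679.4352
T = 1679.4352 + 101.0031 = 1780.4383

1780.4383 units


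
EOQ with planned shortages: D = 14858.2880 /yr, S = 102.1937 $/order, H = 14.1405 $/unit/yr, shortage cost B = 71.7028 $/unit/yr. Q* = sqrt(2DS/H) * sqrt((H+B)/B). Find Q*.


sqrt(2DS/H) = 463.4246
sqrt((H+B)/B) = 1.0942
Q* = 463.4246 * 1.0942 = 507.0657

507.0657 units


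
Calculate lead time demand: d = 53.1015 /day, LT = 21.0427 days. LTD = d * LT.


LTD = 53.1015 * 21.0427 = 1117.3989

1117.3989 units


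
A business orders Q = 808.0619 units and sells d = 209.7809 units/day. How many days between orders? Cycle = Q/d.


Cycle = 808.0619 / 209.7809 = 3.8519

3.8519 days


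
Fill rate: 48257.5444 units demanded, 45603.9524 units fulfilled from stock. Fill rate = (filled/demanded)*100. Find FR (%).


FR = 45603.9524 / 48257.5444 * 100 = 94.5012

94.5012%


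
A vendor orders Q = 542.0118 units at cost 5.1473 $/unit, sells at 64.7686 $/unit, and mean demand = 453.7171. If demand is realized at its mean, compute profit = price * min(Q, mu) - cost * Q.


Sales at mu = min(542.0118, 453.7171) = 453.7171
Revenue = 64.7686 * 453.7171 = 29386.6214
Total cost = 5.1473 * 542.0118 = 2789.8973
Profit = 29386.6214 - 2789.8973 = 26596.7240

26596.7240 $


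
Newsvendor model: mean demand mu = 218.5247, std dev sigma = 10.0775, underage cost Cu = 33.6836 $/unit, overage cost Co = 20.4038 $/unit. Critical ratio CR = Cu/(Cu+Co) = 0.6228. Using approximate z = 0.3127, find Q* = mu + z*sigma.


CR = Cu/(Cu+Co) = 33.6836/(33.6836+20.4038) = 0.6228
z = 0.3127
Q* = 218.5247 + 0.3127 * 10.0775 = 221.6759

221.6759 units


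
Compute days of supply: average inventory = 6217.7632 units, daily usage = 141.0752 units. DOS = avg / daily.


DOS = 6217.7632 / 141.0752 = 44.0741

44.0741 days


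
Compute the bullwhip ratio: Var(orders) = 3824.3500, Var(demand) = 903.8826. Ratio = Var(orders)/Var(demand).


BW = 3824.3500 / 903.8826 = 4.2310

4.2310


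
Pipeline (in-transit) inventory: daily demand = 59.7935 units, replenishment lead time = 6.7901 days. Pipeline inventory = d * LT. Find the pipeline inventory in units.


Pipeline = 59.7935 * 6.7901 = 406.0038

406.0038 units


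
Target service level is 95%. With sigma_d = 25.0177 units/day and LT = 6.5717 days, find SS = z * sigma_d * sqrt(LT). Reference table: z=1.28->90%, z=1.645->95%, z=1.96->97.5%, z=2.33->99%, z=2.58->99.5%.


From the table, SL = 95% corresponds to z = 1.645
sqrt(LT) = sqrt(6.5717) = 2.5635
SS = 1.645 * 25.0177 * 2.5635 = 105.4999

105.4999 units


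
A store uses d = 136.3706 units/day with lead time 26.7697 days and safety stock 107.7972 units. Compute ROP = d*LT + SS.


d*LT = 136.3706 * 26.7697 = 3650.6001
ROP = 3650.6001 + 107.7972 = 3758.3973

3758.3973 units


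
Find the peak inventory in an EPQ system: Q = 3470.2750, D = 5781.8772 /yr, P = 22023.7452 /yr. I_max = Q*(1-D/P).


D/P = 0.2625
1 - D/P = 0.7375
I_max = 3470.2750 * 0.7375 = 2559.2263

2559.2263 units


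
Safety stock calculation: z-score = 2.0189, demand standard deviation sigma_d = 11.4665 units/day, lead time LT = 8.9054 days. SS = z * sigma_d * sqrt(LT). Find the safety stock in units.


sqrt(LT) = sqrt(8.9054) = 2.9842
SS = 2.0189 * 11.4665 * 2.9842 = 69.0832

69.0832 units


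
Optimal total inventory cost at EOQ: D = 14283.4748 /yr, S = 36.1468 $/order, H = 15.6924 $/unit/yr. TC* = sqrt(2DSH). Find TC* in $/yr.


2*D*S*H = 16204032.0877
TC* = sqrt(16204032.0877) = 4025.4232

4025.4232 $/yr


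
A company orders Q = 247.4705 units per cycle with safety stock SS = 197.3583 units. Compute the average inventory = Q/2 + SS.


Q/2 = 123.7352
Avg = 123.7352 + 197.3583 = 321.0935

321.0935 units


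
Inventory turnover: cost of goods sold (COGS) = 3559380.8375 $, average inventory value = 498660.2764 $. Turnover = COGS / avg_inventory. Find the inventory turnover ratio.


Turnover = 3559380.8375 / 498660.2764 = 7.1379

7.1379


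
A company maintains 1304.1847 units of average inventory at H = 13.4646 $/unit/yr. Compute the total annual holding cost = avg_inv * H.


Cost = 1304.1847 * 13.4646 = 17560.3253

17560.3253 $/yr


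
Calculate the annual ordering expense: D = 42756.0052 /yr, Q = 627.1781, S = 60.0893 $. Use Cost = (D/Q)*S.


Number of orders = D/Q = 68.1720
Cost = 68.1720 * 60.0893 = 4096.4097

4096.4097 $/yr


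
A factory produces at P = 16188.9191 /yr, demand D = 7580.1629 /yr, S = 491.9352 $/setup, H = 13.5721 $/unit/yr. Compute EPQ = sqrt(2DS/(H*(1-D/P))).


1 - D/P = 1 - 0.4682 = 0.5318
H*(1-D/P) = 7.2172
2DS = 7457897.9045
EPQ = sqrt(1033348.5321) = 1016.5375

1016.5375 units


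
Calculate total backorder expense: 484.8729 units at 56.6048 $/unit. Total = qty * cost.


Total = 484.8729 * 56.6048 = 27446.1335

27446.1335 $


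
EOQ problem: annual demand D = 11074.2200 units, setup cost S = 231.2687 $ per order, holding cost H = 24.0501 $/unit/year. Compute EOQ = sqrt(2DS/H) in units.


2*D*S = 2 * 11074.2200 * 231.2687 = 5122240.9258
2*D*S/H = 212982.1051
EOQ = sqrt(212982.1051) = 461.4998

461.4998 units


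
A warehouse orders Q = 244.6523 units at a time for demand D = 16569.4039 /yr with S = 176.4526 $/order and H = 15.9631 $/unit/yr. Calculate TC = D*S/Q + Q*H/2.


Ordering cost = D*S/Q = 11950.4881
Holding cost = Q*H/2 = 1952.7046
TC = 11950.4881 + 1952.7046 = 13903.1927

13903.1927 $/yr


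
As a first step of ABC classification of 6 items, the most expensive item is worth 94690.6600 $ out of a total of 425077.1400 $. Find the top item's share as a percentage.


Top item = 94690.6600
Total = 425077.1400
Percentage = 94690.6600 / 425077.1400 * 100 = 22.2761

22.2761%


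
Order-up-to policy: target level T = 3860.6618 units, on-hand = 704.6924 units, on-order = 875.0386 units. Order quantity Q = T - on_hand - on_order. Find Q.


Inventory position = OH + OO = 704.6924 + 875.0386 = 1579.7310
Q = 3860.6618 - 1579.7310 = 2280.9308

2280.9308 units


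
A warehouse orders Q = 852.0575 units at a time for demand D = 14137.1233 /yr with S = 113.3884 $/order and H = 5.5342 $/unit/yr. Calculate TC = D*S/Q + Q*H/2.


Ordering cost = D*S/Q = 1881.3118
Holding cost = Q*H/2 = 2357.7283
TC = 1881.3118 + 2357.7283 = 4239.0401

4239.0401 $/yr


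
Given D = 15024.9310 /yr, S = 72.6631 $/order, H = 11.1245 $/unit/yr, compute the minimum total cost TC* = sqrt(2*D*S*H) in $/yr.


2*D*S*H = 24290525.1603
TC* = sqrt(24290525.1603) = 4928.5419

4928.5419 $/yr


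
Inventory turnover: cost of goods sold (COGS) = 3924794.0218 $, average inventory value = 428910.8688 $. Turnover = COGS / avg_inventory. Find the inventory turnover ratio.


Turnover = 3924794.0218 / 428910.8688 = 9.1506

9.1506


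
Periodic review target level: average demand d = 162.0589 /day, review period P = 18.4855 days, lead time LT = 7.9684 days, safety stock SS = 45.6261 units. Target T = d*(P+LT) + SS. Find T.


P + LT = 26.4539
d*(P+LT) = 162.0589 * 26.4539 = 4287.0899
T = 4287.0899 + 45.6261 = 4332.7160

4332.7160 units


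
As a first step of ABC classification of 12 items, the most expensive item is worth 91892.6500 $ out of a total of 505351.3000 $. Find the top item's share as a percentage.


Top item = 91892.6500
Total = 505351.3000
Percentage = 91892.6500 / 505351.3000 * 100 = 18.1839

18.1839%


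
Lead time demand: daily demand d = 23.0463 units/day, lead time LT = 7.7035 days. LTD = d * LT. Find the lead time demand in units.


LTD = 23.0463 * 7.7035 = 177.5372

177.5372 units


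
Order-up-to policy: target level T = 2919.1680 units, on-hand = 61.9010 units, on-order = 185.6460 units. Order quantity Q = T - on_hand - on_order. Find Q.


Inventory position = OH + OO = 61.9010 + 185.6460 = 247.5470
Q = 2919.1680 - 247.5470 = 2671.6210

2671.6210 units


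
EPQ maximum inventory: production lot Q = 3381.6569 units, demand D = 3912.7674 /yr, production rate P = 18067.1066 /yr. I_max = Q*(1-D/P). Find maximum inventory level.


D/P = 0.2166
1 - D/P = 0.7834
I_max = 3381.6569 * 0.7834 = 2649.2963

2649.2963 units


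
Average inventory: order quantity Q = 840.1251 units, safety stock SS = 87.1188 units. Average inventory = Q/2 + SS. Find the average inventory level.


Q/2 = 420.0625
Avg = 420.0625 + 87.1188 = 507.1813

507.1813 units


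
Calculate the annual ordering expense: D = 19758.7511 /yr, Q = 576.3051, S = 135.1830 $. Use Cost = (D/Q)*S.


Number of orders = D/Q = 34.2852
Cost = 34.2852 * 135.1830 = 4634.7798

4634.7798 $/yr


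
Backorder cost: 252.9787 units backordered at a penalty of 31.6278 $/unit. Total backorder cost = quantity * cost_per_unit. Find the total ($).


Total = 252.9787 * 31.6278 = 8001.1597

8001.1597 $


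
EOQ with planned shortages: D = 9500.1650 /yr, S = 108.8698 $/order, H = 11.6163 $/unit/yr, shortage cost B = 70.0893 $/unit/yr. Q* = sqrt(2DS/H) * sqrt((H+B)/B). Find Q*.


sqrt(2DS/H) = 421.9883
sqrt((H+B)/B) = 1.0797
Q* = 421.9883 * 1.0797 = 455.6175

455.6175 units


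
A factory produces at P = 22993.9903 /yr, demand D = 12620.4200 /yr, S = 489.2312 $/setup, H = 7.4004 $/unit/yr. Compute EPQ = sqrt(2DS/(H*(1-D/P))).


1 - D/P = 1 - 0.5489 = 0.4511
H*(1-D/P) = 3.3386
2DS = 12348606.4422
EPQ = sqrt(3698697.7620) = 1923.1999

1923.1999 units


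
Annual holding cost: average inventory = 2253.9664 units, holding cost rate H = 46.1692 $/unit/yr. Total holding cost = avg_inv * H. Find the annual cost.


Cost = 2253.9664 * 46.1692 = 104063.8255

104063.8255 $/yr


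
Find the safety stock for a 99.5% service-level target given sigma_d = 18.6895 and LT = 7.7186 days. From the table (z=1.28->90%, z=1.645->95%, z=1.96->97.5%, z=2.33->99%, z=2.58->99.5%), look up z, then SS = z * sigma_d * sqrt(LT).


From the table, SL = 99.5% corresponds to z = 2.58
sqrt(LT) = sqrt(7.7186) = 2.7782
SS = 2.58 * 18.6895 * 2.7782 = 133.9636

133.9636 units


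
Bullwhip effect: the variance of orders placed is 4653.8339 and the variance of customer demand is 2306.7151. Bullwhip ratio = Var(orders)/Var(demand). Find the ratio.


BW = 4653.8339 / 2306.7151 = 2.0175

2.0175


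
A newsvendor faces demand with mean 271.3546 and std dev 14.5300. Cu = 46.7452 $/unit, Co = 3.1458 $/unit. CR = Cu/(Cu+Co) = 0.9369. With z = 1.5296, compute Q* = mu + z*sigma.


CR = Cu/(Cu+Co) = 46.7452/(46.7452+3.1458) = 0.9369
z = 1.5296
Q* = 271.3546 + 1.5296 * 14.5300 = 293.5797

293.5797 units


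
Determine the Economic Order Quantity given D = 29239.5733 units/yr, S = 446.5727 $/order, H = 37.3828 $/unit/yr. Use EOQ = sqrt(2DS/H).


2*D*S = 2 * 29239.5733 * 446.5727 = 26115190.3909
2*D*S/H = 698588.3987
EOQ = sqrt(698588.3987) = 835.8160

835.8160 units


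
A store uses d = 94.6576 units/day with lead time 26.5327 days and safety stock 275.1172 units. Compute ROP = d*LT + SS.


d*LT = 94.6576 * 26.5327 = 2511.5217
ROP = 2511.5217 + 275.1172 = 2786.6389

2786.6389 units


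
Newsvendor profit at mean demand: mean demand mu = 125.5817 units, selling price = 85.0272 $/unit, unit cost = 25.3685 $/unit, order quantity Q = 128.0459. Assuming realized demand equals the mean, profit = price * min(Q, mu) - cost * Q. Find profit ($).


Sales at mu = min(128.0459, 125.5817) = 125.5817
Revenue = 85.0272 * 125.5817 = 10677.8603
Total cost = 25.3685 * 128.0459 = 3248.3324
Profit = 10677.8603 - 3248.3324 = 7429.5279

7429.5279 $


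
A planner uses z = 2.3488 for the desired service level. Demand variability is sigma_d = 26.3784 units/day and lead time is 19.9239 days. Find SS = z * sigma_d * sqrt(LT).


sqrt(LT) = sqrt(19.9239) = 4.4636
SS = 2.3488 * 26.3784 * 4.4636 = 276.5551

276.5551 units


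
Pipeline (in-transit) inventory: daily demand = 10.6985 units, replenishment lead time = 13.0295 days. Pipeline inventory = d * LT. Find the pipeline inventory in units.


Pipeline = 10.6985 * 13.0295 = 139.3961

139.3961 units


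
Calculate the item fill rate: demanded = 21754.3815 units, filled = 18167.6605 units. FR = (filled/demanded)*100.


FR = 18167.6605 / 21754.3815 * 100 = 83.5127

83.5127%


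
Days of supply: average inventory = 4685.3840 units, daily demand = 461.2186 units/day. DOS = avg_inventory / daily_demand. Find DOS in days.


DOS = 4685.3840 / 461.2186 = 10.1587

10.1587 days


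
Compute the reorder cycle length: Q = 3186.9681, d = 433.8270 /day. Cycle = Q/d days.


Cycle = 3186.9681 / 433.8270 = 7.3462

7.3462 days


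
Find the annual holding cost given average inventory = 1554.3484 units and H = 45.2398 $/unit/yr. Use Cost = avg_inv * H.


Cost = 1554.3484 * 45.2398 = 70318.4107

70318.4107 $/yr


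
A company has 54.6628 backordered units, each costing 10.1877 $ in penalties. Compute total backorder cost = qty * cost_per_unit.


Total = 54.6628 * 10.1877 = 556.8882

556.8882 $


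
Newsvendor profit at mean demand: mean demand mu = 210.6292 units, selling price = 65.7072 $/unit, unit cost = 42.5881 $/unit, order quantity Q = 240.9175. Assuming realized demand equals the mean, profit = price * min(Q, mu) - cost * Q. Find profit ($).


Sales at mu = min(240.9175, 210.6292) = 210.6292
Revenue = 65.7072 * 210.6292 = 13839.8550
Total cost = 42.5881 * 240.9175 = 10260.2186
Profit = 13839.8550 - 10260.2186 = 3579.6364

3579.6364 $


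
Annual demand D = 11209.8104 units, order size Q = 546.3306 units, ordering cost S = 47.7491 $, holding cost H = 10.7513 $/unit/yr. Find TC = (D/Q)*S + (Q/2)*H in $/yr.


Ordering cost = D*S/Q = 979.7334
Holding cost = Q*H/2 = 2936.8821
TC = 979.7334 + 2936.8821 = 3916.6155

3916.6155 $/yr


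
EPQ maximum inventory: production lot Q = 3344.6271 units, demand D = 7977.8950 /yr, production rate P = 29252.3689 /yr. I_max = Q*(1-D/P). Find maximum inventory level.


D/P = 0.2727
1 - D/P = 0.7273
I_max = 3344.6271 * 0.7273 = 2432.4588

2432.4588 units


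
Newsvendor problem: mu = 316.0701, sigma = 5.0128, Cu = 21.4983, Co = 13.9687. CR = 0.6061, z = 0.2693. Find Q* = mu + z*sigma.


CR = Cu/(Cu+Co) = 21.4983/(21.4983+13.9687) = 0.6061
z = 0.2693
Q* = 316.0701 + 0.2693 * 5.0128 = 317.4200

317.4200 units


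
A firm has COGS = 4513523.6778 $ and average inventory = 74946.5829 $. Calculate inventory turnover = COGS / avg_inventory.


Turnover = 4513523.6778 / 74946.5829 = 60.2232

60.2232


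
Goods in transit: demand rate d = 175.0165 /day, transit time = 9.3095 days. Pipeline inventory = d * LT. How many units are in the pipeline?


Pipeline = 175.0165 * 9.3095 = 1629.3161

1629.3161 units


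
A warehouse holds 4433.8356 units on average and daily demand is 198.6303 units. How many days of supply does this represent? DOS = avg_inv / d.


DOS = 4433.8356 / 198.6303 = 22.3221

22.3221 days


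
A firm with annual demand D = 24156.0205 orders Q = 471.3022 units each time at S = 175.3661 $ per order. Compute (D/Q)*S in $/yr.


Number of orders = D/Q = 51.2538
Cost = 51.2538 * 175.3661 = 8988.1760

8988.1760 $/yr


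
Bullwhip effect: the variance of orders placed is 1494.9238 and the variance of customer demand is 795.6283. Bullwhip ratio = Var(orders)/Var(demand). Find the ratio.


BW = 1494.9238 / 795.6283 = 1.8789

1.8789


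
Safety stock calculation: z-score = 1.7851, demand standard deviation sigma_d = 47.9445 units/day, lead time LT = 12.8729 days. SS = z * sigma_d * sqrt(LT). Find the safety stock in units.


sqrt(LT) = sqrt(12.8729) = 3.5879
SS = 1.7851 * 47.9445 * 3.5879 = 307.0715

307.0715 units


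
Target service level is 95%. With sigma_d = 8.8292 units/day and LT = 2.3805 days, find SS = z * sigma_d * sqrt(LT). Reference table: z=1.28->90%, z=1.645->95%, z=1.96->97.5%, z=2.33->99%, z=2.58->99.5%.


From the table, SL = 95% corresponds to z = 1.645
sqrt(LT) = sqrt(2.3805) = 1.5429
SS = 1.645 * 8.8292 * 1.5429 = 22.4089

22.4089 units


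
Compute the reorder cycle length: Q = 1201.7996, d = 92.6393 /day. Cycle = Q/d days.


Cycle = 1201.7996 / 92.6393 = 12.9729

12.9729 days


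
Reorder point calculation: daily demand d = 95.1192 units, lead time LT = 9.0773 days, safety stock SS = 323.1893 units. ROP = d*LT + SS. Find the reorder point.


d*LT = 95.1192 * 9.0773 = 863.4255
ROP = 863.4255 + 323.1893 = 1186.6148

1186.6148 units


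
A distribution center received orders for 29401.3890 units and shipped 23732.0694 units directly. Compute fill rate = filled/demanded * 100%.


FR = 23732.0694 / 29401.3890 * 100 = 80.7175

80.7175%


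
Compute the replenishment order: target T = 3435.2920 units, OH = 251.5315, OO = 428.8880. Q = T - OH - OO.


Inventory position = OH + OO = 251.5315 + 428.8880 = 680.4195
Q = 3435.2920 - 680.4195 = 2754.8725

2754.8725 units


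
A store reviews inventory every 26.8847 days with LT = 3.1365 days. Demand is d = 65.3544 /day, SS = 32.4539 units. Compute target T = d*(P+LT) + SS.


P + LT = 30.0212
d*(P+LT) = 65.3544 * 30.0212 = 1962.0175
T = 1962.0175 + 32.4539 = 1994.4714

1994.4714 units


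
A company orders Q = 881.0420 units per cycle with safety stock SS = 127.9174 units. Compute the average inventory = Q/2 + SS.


Q/2 = 440.5210
Avg = 440.5210 + 127.9174 = 568.4384

568.4384 units


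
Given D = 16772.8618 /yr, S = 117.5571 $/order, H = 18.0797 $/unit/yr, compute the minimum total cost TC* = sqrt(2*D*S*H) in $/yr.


2*D*S*H = 71297983.6860
TC* = sqrt(71297983.6860) = 8443.8133

8443.8133 $/yr


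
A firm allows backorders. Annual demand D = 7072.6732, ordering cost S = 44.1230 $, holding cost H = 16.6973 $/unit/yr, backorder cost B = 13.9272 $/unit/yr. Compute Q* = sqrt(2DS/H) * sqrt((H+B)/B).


sqrt(2DS/H) = 193.3375
sqrt((H+B)/B) = 1.4829
Q* = 193.3375 * 1.4829 = 286.6941

286.6941 units


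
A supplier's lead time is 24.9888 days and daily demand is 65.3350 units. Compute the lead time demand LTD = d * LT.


LTD = 65.3350 * 24.9888 = 1632.6432

1632.6432 units


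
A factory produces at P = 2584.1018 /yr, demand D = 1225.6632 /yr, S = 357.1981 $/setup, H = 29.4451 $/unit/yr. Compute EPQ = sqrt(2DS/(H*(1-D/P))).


1 - D/P = 1 - 0.4743 = 0.5257
H*(1-D/P) = 15.4790
2DS = 875609.1326
EPQ = sqrt(56567.4829) = 237.8392

237.8392 units


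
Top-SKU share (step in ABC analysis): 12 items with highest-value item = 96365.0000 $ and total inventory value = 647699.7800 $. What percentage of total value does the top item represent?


Top item = 96365.0000
Total = 647699.7800
Percentage = 96365.0000 / 647699.7800 * 100 = 14.8780

14.8780%


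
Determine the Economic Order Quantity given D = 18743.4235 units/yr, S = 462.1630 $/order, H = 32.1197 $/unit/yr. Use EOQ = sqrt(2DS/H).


2*D*S = 2 * 18743.4235 * 462.1630 = 17325033.6701
2*D*S/H = 539389.6478
EOQ = sqrt(539389.6478) = 734.4315

734.4315 units


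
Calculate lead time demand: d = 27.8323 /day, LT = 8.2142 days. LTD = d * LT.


LTD = 27.8323 * 8.2142 = 228.6201

228.6201 units


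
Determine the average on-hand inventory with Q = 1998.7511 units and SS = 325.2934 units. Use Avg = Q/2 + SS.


Q/2 = 999.3755
Avg = 999.3755 + 325.2934 = 1324.6689

1324.6689 units


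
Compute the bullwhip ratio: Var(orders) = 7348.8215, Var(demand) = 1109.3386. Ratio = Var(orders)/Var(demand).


BW = 7348.8215 / 1109.3386 = 6.6245

6.6245


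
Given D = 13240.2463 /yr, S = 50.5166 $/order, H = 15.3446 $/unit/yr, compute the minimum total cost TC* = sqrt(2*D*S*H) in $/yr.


2*D*S*H = 20526539.7415
TC* = sqrt(20526539.7415) = 4530.6224

4530.6224 $/yr


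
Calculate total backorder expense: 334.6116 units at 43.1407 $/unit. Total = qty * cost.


Total = 334.6116 * 43.1407 = 14435.3787

14435.3787 $


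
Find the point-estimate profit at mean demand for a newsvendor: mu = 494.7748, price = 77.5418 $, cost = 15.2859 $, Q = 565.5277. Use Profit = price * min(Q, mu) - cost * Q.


Sales at mu = min(565.5277, 494.7748) = 494.7748
Revenue = 77.5418 * 494.7748 = 38365.7286
Total cost = 15.2859 * 565.5277 = 8644.5999
Profit = 38365.7286 - 8644.5999 = 29721.1287

29721.1287 $


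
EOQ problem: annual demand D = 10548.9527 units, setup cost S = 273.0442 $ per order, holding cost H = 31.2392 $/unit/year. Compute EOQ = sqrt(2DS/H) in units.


2*D*S = 2 * 10548.9527 * 273.0442 = 5760660.7016
2*D*S/H = 184404.8728
EOQ = sqrt(184404.8728) = 429.4239

429.4239 units


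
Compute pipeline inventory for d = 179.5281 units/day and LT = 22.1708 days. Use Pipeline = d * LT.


Pipeline = 179.5281 * 22.1708 = 3980.2816

3980.2816 units


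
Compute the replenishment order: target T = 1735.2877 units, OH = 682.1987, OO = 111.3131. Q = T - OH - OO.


Inventory position = OH + OO = 682.1987 + 111.3131 = 793.5118
Q = 1735.2877 - 793.5118 = 941.7759

941.7759 units


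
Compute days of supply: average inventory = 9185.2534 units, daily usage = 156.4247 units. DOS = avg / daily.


DOS = 9185.2534 / 156.4247 = 58.7200

58.7200 days


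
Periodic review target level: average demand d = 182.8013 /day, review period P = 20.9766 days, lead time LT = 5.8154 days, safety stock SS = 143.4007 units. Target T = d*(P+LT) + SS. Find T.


P + LT = 26.7920
d*(P+LT) = 182.8013 * 26.7920 = 4897.6124
T = 4897.6124 + 143.4007 = 5041.0131

5041.0131 units


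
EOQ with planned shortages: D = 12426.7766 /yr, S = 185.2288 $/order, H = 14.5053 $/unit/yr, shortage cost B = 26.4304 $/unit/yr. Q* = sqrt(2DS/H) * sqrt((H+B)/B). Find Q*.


sqrt(2DS/H) = 563.3589
sqrt((H+B)/B) = 1.2445
Q* = 563.3589 * 1.2445 = 701.1071

701.1071 units


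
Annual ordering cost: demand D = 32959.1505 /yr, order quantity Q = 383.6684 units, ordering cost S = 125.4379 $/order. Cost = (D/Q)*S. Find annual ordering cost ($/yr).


Number of orders = D/Q = 85.9053
Cost = 85.9053 * 125.4379 = 10775.7809

10775.7809 $/yr


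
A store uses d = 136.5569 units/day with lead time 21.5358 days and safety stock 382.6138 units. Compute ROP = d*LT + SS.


d*LT = 136.5569 * 21.5358 = 2940.8621
ROP = 2940.8621 + 382.6138 = 3323.4759

3323.4759 units


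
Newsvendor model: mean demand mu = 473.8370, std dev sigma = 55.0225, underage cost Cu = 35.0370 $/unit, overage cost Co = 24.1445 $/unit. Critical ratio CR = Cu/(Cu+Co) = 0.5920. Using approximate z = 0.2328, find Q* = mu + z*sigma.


CR = Cu/(Cu+Co) = 35.0370/(35.0370+24.1445) = 0.5920
z = 0.2328
Q* = 473.8370 + 0.2328 * 55.0225 = 486.6462

486.6462 units


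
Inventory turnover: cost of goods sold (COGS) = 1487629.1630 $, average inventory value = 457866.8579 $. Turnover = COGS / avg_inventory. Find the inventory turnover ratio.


Turnover = 1487629.1630 / 457866.8579 = 3.2490

3.2490


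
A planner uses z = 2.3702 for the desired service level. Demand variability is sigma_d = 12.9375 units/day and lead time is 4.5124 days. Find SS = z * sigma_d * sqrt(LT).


sqrt(LT) = sqrt(4.5124) = 2.1242
SS = 2.3702 * 12.9375 * 2.1242 = 65.1387

65.1387 units


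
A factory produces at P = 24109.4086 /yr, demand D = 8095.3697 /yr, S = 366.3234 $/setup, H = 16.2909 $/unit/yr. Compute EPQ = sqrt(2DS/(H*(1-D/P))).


1 - D/P = 1 - 0.3358 = 0.6642
H*(1-D/P) = 10.8208
2DS = 5931046.7055
EPQ = sqrt(548115.3244) = 740.3481

740.3481 units


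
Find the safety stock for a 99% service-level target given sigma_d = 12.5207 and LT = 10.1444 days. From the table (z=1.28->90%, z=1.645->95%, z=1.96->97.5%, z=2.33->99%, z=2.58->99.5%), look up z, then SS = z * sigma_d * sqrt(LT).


From the table, SL = 99% corresponds to z = 2.33
sqrt(LT) = sqrt(10.1444) = 3.1850
SS = 2.33 * 12.5207 * 3.1850 = 92.9175

92.9175 units


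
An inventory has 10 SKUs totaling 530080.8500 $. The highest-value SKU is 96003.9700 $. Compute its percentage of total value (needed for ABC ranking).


Top item = 96003.9700
Total = 530080.8500
Percentage = 96003.9700 / 530080.8500 * 100 = 18.1112

18.1112%


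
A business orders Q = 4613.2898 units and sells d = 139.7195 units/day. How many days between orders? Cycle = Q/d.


Cycle = 4613.2898 / 139.7195 = 33.0182

33.0182 days


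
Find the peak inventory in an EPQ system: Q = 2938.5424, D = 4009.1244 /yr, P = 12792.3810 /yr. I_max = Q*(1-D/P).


D/P = 0.3134
1 - D/P = 0.6866
I_max = 2938.5424 * 0.6866 = 2017.6050

2017.6050 units


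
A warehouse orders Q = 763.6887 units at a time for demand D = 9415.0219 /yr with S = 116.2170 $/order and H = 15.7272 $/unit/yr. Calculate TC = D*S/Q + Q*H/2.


Ordering cost = D*S/Q = 1432.7639
Holding cost = Q*H/2 = 6005.3425
TC = 1432.7639 + 6005.3425 = 7438.1064

7438.1064 $/yr


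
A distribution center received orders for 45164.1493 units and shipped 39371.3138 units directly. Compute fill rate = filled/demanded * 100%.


FR = 39371.3138 / 45164.1493 * 100 = 87.1738

87.1738%


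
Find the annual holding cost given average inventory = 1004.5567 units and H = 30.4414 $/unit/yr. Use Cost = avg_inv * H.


Cost = 1004.5567 * 30.4414 = 30580.1123

30580.1123 $/yr


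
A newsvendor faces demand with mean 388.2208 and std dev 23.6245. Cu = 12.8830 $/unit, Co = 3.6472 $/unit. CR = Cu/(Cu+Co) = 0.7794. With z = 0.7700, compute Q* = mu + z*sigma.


CR = Cu/(Cu+Co) = 12.8830/(12.8830+3.6472) = 0.7794
z = 0.7700
Q* = 388.2208 + 0.7700 * 23.6245 = 406.4117

406.4117 units


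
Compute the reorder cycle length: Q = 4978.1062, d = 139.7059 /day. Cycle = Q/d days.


Cycle = 4978.1062 / 139.7059 = 35.6328

35.6328 days


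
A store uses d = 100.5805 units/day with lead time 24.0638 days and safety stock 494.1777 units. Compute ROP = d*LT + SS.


d*LT = 100.5805 * 24.0638 = 2420.3490
ROP = 2420.3490 + 494.1777 = 2914.5267

2914.5267 units


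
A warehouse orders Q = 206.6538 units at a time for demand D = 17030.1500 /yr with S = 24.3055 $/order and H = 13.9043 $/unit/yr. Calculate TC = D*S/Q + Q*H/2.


Ordering cost = D*S/Q = 2002.9939
Holding cost = Q*H/2 = 1436.6882
TC = 2002.9939 + 1436.6882 = 3439.6822

3439.6822 $/yr


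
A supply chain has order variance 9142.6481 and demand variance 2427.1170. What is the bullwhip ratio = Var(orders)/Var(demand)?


BW = 9142.6481 / 2427.1170 = 3.7669

3.7669


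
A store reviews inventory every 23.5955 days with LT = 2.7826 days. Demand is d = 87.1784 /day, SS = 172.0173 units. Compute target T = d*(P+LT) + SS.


P + LT = 26.3781
d*(P+LT) = 87.1784 * 26.3781 = 2299.6006
T = 2299.6006 + 172.0173 = 2471.6179

2471.6179 units


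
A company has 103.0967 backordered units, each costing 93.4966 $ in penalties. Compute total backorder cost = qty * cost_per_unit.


Total = 103.0967 * 93.4966 = 9639.1909

9639.1909 $


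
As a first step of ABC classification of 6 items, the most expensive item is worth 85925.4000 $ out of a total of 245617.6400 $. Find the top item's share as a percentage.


Top item = 85925.4000
Total = 245617.6400
Percentage = 85925.4000 / 245617.6400 * 100 = 34.9834

34.9834%


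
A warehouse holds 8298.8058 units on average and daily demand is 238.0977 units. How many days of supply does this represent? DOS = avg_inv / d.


DOS = 8298.8058 / 238.0977 = 34.8546

34.8546 days


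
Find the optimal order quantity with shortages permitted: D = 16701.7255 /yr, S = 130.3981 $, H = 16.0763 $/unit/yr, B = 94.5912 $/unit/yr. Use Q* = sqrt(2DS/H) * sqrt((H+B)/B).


sqrt(2DS/H) = 520.5210
sqrt((H+B)/B) = 1.0816
Q* = 520.5210 * 1.0816 = 563.0188

563.0188 units


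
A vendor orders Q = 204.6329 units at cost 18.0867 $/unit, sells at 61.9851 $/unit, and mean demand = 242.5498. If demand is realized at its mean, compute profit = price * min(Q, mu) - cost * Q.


Sales at mu = min(204.6329, 242.5498) = 204.6329
Revenue = 61.9851 * 204.6329 = 12684.1908
Total cost = 18.0867 * 204.6329 = 3701.1339
Profit = 12684.1908 - 3701.1339 = 8983.0569

8983.0569 $


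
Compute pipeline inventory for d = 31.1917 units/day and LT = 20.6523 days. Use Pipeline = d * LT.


Pipeline = 31.1917 * 20.6523 = 644.1803

644.1803 units


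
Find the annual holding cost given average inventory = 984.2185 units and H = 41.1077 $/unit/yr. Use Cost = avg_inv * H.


Cost = 984.2185 * 41.1077 = 40458.9588

40458.9588 $/yr


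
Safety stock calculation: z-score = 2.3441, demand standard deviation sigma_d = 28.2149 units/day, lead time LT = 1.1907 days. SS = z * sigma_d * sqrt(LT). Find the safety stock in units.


sqrt(LT) = sqrt(1.1907) = 1.0912
SS = 2.3441 * 28.2149 * 1.0912 = 72.1699

72.1699 units


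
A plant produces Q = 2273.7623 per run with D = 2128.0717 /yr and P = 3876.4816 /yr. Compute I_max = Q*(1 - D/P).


D/P = 0.5490
1 - D/P = 0.4510
I_max = 2273.7623 * 0.4510 = 1025.5352

1025.5352 units


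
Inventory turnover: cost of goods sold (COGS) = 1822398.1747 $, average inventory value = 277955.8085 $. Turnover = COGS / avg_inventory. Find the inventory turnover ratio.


Turnover = 1822398.1747 / 277955.8085 = 6.5564

6.5564


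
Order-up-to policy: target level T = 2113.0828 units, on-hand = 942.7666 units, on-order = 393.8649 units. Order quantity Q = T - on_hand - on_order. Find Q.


Inventory position = OH + OO = 942.7666 + 393.8649 = 1336.6315
Q = 2113.0828 - 1336.6315 = 776.4513

776.4513 units


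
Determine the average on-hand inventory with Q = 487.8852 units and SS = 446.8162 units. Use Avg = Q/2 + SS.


Q/2 = 243.9426
Avg = 243.9426 + 446.8162 = 690.7588

690.7588 units


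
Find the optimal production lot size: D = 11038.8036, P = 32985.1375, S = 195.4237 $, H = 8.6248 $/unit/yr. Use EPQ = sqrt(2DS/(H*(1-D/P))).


1 - D/P = 1 - 0.3347 = 0.6653
H*(1-D/P) = 5.7384
2DS = 4314487.6862
EPQ = sqrt(751859.1981) = 867.0981

867.0981 units


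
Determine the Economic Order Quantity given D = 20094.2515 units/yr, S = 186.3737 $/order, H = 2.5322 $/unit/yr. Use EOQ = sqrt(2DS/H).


2*D*S = 2 * 20094.2515 * 186.3737 = 7490080.0016
2*D*S/H = 2957933.8131
EOQ = sqrt(2957933.8131) = 1719.8645

1719.8645 units


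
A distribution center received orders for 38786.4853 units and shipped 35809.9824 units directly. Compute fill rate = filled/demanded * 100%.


FR = 35809.9824 / 38786.4853 * 100 = 92.3259

92.3259%


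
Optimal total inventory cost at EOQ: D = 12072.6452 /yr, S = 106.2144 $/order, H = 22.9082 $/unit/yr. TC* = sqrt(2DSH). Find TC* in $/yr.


2*D*S*H = 58749855.0337
TC* = sqrt(58749855.0337) = 7664.8454

7664.8454 $/yr


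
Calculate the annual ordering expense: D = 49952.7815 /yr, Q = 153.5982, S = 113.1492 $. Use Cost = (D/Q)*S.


Number of orders = D/Q = 325.2172
Cost = 325.2172 * 113.1492 = 36798.0697

36798.0697 $/yr


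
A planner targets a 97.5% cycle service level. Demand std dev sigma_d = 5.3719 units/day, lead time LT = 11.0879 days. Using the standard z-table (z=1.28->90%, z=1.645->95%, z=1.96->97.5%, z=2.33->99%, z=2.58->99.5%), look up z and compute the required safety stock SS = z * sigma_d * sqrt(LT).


From the table, SL = 97.5% corresponds to z = 1.96
sqrt(LT) = sqrt(11.0879) = 3.3298
SS = 1.96 * 5.3719 * 3.3298 = 35.0597

35.0597 units


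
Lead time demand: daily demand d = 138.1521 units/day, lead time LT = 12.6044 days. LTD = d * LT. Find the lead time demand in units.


LTD = 138.1521 * 12.6044 = 1741.3243

1741.3243 units


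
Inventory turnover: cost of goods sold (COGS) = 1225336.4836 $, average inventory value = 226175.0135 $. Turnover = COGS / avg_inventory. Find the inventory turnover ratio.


Turnover = 1225336.4836 / 226175.0135 = 5.4176

5.4176


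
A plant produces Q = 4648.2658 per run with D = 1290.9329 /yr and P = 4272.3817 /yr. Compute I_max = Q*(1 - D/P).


D/P = 0.3022
1 - D/P = 0.6978
I_max = 4648.2658 * 0.6978 = 3243.7566

3243.7566 units


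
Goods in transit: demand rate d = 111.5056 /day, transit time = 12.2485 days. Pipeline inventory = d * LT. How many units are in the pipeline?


Pipeline = 111.5056 * 12.2485 = 1365.7763

1365.7763 units


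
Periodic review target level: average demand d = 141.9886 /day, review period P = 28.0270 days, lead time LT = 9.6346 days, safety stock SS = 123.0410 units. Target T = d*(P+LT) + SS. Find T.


P + LT = 37.6616
d*(P+LT) = 141.9886 * 37.6616 = 5347.5179
T = 5347.5179 + 123.0410 = 5470.5589

5470.5589 units


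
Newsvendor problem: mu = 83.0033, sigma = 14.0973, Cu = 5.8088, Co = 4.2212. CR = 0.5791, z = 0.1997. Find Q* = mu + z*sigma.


CR = Cu/(Cu+Co) = 5.8088/(5.8088+4.2212) = 0.5791
z = 0.1997
Q* = 83.0033 + 0.1997 * 14.0973 = 85.8185

85.8185 units


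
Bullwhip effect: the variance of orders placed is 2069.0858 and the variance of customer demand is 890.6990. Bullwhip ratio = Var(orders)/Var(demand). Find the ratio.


BW = 2069.0858 / 890.6990 = 2.3230

2.3230


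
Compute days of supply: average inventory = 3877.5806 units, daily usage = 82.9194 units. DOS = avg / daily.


DOS = 3877.5806 / 82.9194 = 46.7632

46.7632 days


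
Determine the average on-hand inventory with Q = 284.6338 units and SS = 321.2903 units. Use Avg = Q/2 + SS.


Q/2 = 142.3169
Avg = 142.3169 + 321.2903 = 463.6072

463.6072 units


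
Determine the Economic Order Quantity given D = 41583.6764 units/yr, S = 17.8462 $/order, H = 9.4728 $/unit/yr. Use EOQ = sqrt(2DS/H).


2*D*S = 2 * 41583.6764 * 17.8462 = 1484221.2115
2*D*S/H = 156682.4182
EOQ = sqrt(156682.4182) = 395.8313

395.8313 units


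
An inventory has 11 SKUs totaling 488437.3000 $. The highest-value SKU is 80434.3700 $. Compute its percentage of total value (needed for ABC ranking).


Top item = 80434.3700
Total = 488437.3000
Percentage = 80434.3700 / 488437.3000 * 100 = 16.4677

16.4677%


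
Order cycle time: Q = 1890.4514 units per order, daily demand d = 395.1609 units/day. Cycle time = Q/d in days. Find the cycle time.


Cycle = 1890.4514 / 395.1609 = 4.7840

4.7840 days


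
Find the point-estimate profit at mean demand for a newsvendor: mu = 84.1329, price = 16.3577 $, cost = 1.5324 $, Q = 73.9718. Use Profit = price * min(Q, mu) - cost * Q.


Sales at mu = min(73.9718, 84.1329) = 73.9718
Revenue = 16.3577 * 73.9718 = 1210.0085
Total cost = 1.5324 * 73.9718 = 113.3544
Profit = 1210.0085 - 113.3544 = 1096.6541

1096.6541 $


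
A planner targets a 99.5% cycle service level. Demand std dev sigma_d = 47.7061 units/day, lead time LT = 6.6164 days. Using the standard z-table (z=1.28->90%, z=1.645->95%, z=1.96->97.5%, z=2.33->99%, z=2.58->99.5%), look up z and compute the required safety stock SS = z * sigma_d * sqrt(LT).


From the table, SL = 99.5% corresponds to z = 2.58
sqrt(LT) = sqrt(6.6164) = 2.5722
SS = 2.58 * 47.7061 * 2.5722 = 316.5953

316.5953 units


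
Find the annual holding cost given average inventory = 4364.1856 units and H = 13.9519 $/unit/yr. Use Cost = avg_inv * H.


Cost = 4364.1856 * 13.9519 = 60888.6811

60888.6811 $/yr


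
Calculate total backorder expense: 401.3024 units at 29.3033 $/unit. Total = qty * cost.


Total = 401.3024 * 29.3033 = 11759.4846

11759.4846 $


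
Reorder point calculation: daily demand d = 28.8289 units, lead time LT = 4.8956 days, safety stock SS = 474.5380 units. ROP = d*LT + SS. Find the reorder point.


d*LT = 28.8289 * 4.8956 = 141.1348
ROP = 141.1348 + 474.5380 = 615.6728

615.6728 units


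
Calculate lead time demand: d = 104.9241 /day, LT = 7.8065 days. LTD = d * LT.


LTD = 104.9241 * 7.8065 = 819.0900

819.0900 units


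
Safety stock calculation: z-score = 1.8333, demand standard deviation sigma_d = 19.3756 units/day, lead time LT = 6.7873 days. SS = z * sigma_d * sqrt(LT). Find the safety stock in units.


sqrt(LT) = sqrt(6.7873) = 2.6052
SS = 1.8333 * 19.3756 * 2.6052 = 92.5416

92.5416 units


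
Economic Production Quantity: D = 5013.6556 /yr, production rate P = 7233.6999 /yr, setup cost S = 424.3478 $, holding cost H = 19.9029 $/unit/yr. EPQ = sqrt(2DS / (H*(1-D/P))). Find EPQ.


1 - D/P = 1 - 0.6931 = 0.3069
H*(1-D/P) = 6.1083
2DS = 4255067.4476
EPQ = sqrt(696608.7646) = 834.6309

834.6309 units


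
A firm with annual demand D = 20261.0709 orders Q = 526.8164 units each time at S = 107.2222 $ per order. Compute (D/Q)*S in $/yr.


Number of orders = D/Q = 38.4595
Cost = 38.4595 * 107.2222 = 4123.7072

4123.7072 $/yr
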